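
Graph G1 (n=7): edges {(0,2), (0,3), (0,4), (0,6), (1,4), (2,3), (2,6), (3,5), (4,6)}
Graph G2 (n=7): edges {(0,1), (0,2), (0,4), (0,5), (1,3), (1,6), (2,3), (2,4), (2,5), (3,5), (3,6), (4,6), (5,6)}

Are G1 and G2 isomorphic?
No, not isomorphic

The graphs are NOT isomorphic.

Degrees in G1: deg(0)=4, deg(1)=1, deg(2)=3, deg(3)=3, deg(4)=3, deg(5)=1, deg(6)=3.
Sorted degree sequence of G1: [4, 3, 3, 3, 3, 1, 1].
Degrees in G2: deg(0)=4, deg(1)=3, deg(2)=4, deg(3)=4, deg(4)=3, deg(5)=4, deg(6)=4.
Sorted degree sequence of G2: [4, 4, 4, 4, 4, 3, 3].
The (sorted) degree sequence is an isomorphism invariant, so since G1 and G2 have different degree sequences they cannot be isomorphic.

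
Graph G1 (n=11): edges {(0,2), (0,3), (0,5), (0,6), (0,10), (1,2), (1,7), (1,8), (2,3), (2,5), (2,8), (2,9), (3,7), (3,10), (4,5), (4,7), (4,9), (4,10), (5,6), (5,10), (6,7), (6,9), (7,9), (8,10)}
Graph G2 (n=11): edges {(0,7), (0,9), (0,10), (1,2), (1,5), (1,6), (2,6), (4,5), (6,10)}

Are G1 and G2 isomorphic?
No, not isomorphic

The graphs are NOT isomorphic.

Connected components of G1: 1 component(s) with vertex sets [[0, 1, 2, 3, 4, 5, 6, 7, 8, 9, 10]], sizes [11].
Connected components of G2: 3 component(s) with vertex sets [[3], [8], [0, 1, 2, 4, 5, 6, 7, 9, 10]], sizes [1, 1, 9].
The number of connected components (and the multiset of component sizes) is an isomorphism invariant — an isomorphism maps each component of G1 bijectively onto a component of G2. Since G1 has 1 component(s) and G2 has 3, they cannot be isomorphic.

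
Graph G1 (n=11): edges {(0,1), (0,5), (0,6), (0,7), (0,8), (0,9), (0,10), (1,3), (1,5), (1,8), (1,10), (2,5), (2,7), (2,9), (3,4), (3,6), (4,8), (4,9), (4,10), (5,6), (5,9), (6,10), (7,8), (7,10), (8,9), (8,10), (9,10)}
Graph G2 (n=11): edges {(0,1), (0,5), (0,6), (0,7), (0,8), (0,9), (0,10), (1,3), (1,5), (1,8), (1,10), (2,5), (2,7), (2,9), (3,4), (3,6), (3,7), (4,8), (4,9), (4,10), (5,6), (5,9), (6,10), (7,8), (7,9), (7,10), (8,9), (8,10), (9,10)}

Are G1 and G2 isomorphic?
No, not isomorphic

The graphs are NOT isomorphic.

Counting edges: G1 has 27 edge(s); G2 has 29 edge(s).
Edge count is an isomorphism invariant (a bijection on vertices induces a bijection on edges), so differing edge counts rule out isomorphism.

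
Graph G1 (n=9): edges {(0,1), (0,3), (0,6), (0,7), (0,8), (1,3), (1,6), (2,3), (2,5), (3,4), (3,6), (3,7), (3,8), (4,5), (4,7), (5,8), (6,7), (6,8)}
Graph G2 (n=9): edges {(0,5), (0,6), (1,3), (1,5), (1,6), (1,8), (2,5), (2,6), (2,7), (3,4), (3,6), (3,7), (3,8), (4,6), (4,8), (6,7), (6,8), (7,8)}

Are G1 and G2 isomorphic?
Yes, isomorphic

The graphs are isomorphic.
One valid mapping φ: V(G1) → V(G2): 0→3, 1→4, 2→0, 3→6, 4→2, 5→5, 6→8, 7→7, 8→1

Verify φ preserves adjacency — for each edge of G1, its image is an edge of G2:
  (0,1) → (φ(0),φ(1)) = (3,4) ∈ E(G2) ✓
  (0,3) → (φ(0),φ(3)) = (3,6) ∈ E(G2) ✓
  (0,6) → (φ(0),φ(6)) = (3,8) ∈ E(G2) ✓
  (0,7) → (φ(0),φ(7)) = (3,7) ∈ E(G2) ✓
  (0,8) → (φ(0),φ(8)) = (1,3) ∈ E(G2) ✓
  (1,3) → (φ(1),φ(3)) = (4,6) ∈ E(G2) ✓
  (1,6) → (φ(1),φ(6)) = (4,8) ∈ E(G2) ✓
  (2,3) → (φ(2),φ(3)) = (0,6) ∈ E(G2) ✓
  (2,5) → (φ(2),φ(5)) = (0,5) ∈ E(G2) ✓
  (3,4) → (φ(3),φ(4)) = (2,6) ∈ E(G2) ✓
  (3,6) → (φ(3),φ(6)) = (6,8) ∈ E(G2) ✓
  (3,7) → (φ(3),φ(7)) = (6,7) ∈ E(G2) ✓
  (3,8) → (φ(3),φ(8)) = (1,6) ∈ E(G2) ✓
  (4,5) → (φ(4),φ(5)) = (2,5) ∈ E(G2) ✓
  (4,7) → (φ(4),φ(7)) = (2,7) ∈ E(G2) ✓
  (5,8) → (φ(5),φ(8)) = (1,5) ∈ E(G2) ✓
  (6,7) → (φ(6),φ(7)) = (7,8) ∈ E(G2) ✓
  (6,8) → (φ(6),φ(8)) = (1,8) ∈ E(G2) ✓
All 18 edges of G1 map to edges of G2, and |E(G1)| = |E(G2)| = 18, so φ is a bijection on edges as well as vertices. Hence G1 ≅ G2.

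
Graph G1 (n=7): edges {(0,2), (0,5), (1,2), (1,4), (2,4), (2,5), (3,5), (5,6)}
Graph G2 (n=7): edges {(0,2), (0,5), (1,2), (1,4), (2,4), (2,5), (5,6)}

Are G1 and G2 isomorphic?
No, not isomorphic

The graphs are NOT isomorphic.

Counting edges: G1 has 8 edge(s); G2 has 7 edge(s).
Edge count is an isomorphism invariant (a bijection on vertices induces a bijection on edges), so differing edge counts rule out isomorphism.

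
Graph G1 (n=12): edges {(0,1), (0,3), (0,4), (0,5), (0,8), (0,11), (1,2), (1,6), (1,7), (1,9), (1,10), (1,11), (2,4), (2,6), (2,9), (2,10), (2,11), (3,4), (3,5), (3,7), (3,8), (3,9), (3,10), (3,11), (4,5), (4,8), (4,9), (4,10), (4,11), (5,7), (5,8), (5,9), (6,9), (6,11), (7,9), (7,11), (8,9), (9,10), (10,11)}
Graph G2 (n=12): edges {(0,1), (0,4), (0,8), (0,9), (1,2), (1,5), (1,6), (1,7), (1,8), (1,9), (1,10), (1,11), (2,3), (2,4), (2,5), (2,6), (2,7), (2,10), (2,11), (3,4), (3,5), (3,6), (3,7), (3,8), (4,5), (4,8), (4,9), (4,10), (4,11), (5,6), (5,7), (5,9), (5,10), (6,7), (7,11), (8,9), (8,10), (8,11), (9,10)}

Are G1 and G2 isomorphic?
Yes, isomorphic

The graphs are isomorphic.
One valid mapping φ: V(G1) → V(G2): 0→3, 1→8, 2→9, 3→2, 4→5, 5→7, 6→0, 7→11, 8→6, 9→1, 10→10, 11→4

Verify φ preserves adjacency — for each edge of G1, its image is an edge of G2:
  (0,1) → (φ(0),φ(1)) = (3,8) ∈ E(G2) ✓
  (0,3) → (φ(0),φ(3)) = (2,3) ∈ E(G2) ✓
  (0,4) → (φ(0),φ(4)) = (3,5) ∈ E(G2) ✓
  (0,5) → (φ(0),φ(5)) = (3,7) ∈ E(G2) ✓
  (0,8) → (φ(0),φ(8)) = (3,6) ∈ E(G2) ✓
  (0,11) → (φ(0),φ(11)) = (3,4) ∈ E(G2) ✓
  (1,2) → (φ(1),φ(2)) = (8,9) ∈ E(G2) ✓
  (1,6) → (φ(1),φ(6)) = (0,8) ∈ E(G2) ✓
  (1,7) → (φ(1),φ(7)) = (8,11) ∈ E(G2) ✓
  (1,9) → (φ(1),φ(9)) = (1,8) ∈ E(G2) ✓
  (1,10) → (φ(1),φ(10)) = (8,10) ∈ E(G2) ✓
  (1,11) → (φ(1),φ(11)) = (4,8) ∈ E(G2) ✓
  (2,4) → (φ(2),φ(4)) = (5,9) ∈ E(G2) ✓
  (2,6) → (φ(2),φ(6)) = (0,9) ∈ E(G2) ✓
  (2,9) → (φ(2),φ(9)) = (1,9) ∈ E(G2) ✓
  (2,10) → (φ(2),φ(10)) = (9,10) ∈ E(G2) ✓
  (2,11) → (φ(2),φ(11)) = (4,9) ∈ E(G2) ✓
  (3,4) → (φ(3),φ(4)) = (2,5) ∈ E(G2) ✓
  (3,5) → (φ(3),φ(5)) = (2,7) ∈ E(G2) ✓
  (3,7) → (φ(3),φ(7)) = (2,11) ∈ E(G2) ✓
  (3,8) → (φ(3),φ(8)) = (2,6) ∈ E(G2) ✓
  (3,9) → (φ(3),φ(9)) = (1,2) ∈ E(G2) ✓
  (3,10) → (φ(3),φ(10)) = (2,10) ∈ E(G2) ✓
  (3,11) → (φ(3),φ(11)) = (2,4) ∈ E(G2) ✓
  (4,5) → (φ(4),φ(5)) = (5,7) ∈ E(G2) ✓
  (4,8) → (φ(4),φ(8)) = (5,6) ∈ E(G2) ✓
  (4,9) → (φ(4),φ(9)) = (1,5) ∈ E(G2) ✓
  (4,10) → (φ(4),φ(10)) = (5,10) ∈ E(G2) ✓
  (4,11) → (φ(4),φ(11)) = (4,5) ∈ E(G2) ✓
  (5,7) → (φ(5),φ(7)) = (7,11) ∈ E(G2) ✓
  (5,8) → (φ(5),φ(8)) = (6,7) ∈ E(G2) ✓
  (5,9) → (φ(5),φ(9)) = (1,7) ∈ E(G2) ✓
  (6,9) → (φ(6),φ(9)) = (0,1) ∈ E(G2) ✓
  (6,11) → (φ(6),φ(11)) = (0,4) ∈ E(G2) ✓
  (7,9) → (φ(7),φ(9)) = (1,11) ∈ E(G2) ✓
  (7,11) → (φ(7),φ(11)) = (4,11) ∈ E(G2) ✓
  (8,9) → (φ(8),φ(9)) = (1,6) ∈ E(G2) ✓
  (9,10) → (φ(9),φ(10)) = (1,10) ∈ E(G2) ✓
  (10,11) → (φ(10),φ(11)) = (4,10) ∈ E(G2) ✓
All 39 edges of G1 map to edges of G2, and |E(G1)| = |E(G2)| = 39, so φ is a bijection on edges as well as vertices. Hence G1 ≅ G2.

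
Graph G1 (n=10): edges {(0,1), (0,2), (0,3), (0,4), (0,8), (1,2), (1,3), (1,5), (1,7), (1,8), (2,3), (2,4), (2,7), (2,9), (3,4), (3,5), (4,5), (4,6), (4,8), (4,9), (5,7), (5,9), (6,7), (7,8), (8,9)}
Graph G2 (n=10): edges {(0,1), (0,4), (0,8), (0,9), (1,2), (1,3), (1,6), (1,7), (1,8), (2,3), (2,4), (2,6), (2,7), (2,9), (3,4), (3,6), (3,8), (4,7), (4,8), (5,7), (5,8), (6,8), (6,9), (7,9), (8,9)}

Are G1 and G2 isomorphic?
Yes, isomorphic

The graphs are isomorphic.
One valid mapping φ: V(G1) → V(G2): 0→3, 1→2, 2→1, 3→6, 4→8, 5→9, 6→5, 7→7, 8→4, 9→0

Verify φ preserves adjacency — for each edge of G1, its image is an edge of G2:
  (0,1) → (φ(0),φ(1)) = (2,3) ∈ E(G2) ✓
  (0,2) → (φ(0),φ(2)) = (1,3) ∈ E(G2) ✓
  (0,3) → (φ(0),φ(3)) = (3,6) ∈ E(G2) ✓
  (0,4) → (φ(0),φ(4)) = (3,8) ∈ E(G2) ✓
  (0,8) → (φ(0),φ(8)) = (3,4) ∈ E(G2) ✓
  (1,2) → (φ(1),φ(2)) = (1,2) ∈ E(G2) ✓
  (1,3) → (φ(1),φ(3)) = (2,6) ∈ E(G2) ✓
  (1,5) → (φ(1),φ(5)) = (2,9) ∈ E(G2) ✓
  (1,7) → (φ(1),φ(7)) = (2,7) ∈ E(G2) ✓
  (1,8) → (φ(1),φ(8)) = (2,4) ∈ E(G2) ✓
  (2,3) → (φ(2),φ(3)) = (1,6) ∈ E(G2) ✓
  (2,4) → (φ(2),φ(4)) = (1,8) ∈ E(G2) ✓
  (2,7) → (φ(2),φ(7)) = (1,7) ∈ E(G2) ✓
  (2,9) → (φ(2),φ(9)) = (0,1) ∈ E(G2) ✓
  (3,4) → (φ(3),φ(4)) = (6,8) ∈ E(G2) ✓
  (3,5) → (φ(3),φ(5)) = (6,9) ∈ E(G2) ✓
  (4,5) → (φ(4),φ(5)) = (8,9) ∈ E(G2) ✓
  (4,6) → (φ(4),φ(6)) = (5,8) ∈ E(G2) ✓
  (4,8) → (φ(4),φ(8)) = (4,8) ∈ E(G2) ✓
  (4,9) → (φ(4),φ(9)) = (0,8) ∈ E(G2) ✓
  (5,7) → (φ(5),φ(7)) = (7,9) ∈ E(G2) ✓
  (5,9) → (φ(5),φ(9)) = (0,9) ∈ E(G2) ✓
  (6,7) → (φ(6),φ(7)) = (5,7) ∈ E(G2) ✓
  (7,8) → (φ(7),φ(8)) = (4,7) ∈ E(G2) ✓
  (8,9) → (φ(8),φ(9)) = (0,4) ∈ E(G2) ✓
All 25 edges of G1 map to edges of G2, and |E(G1)| = |E(G2)| = 25, so φ is a bijection on edges as well as vertices. Hence G1 ≅ G2.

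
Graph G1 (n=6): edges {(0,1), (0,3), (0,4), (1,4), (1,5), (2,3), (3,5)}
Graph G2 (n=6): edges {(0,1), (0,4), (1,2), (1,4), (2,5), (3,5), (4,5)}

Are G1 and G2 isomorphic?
Yes, isomorphic

The graphs are isomorphic.
One valid mapping φ: V(G1) → V(G2): 0→4, 1→1, 2→3, 3→5, 4→0, 5→2

Verify φ preserves adjacency — for each edge of G1, its image is an edge of G2:
  (0,1) → (φ(0),φ(1)) = (1,4) ∈ E(G2) ✓
  (0,3) → (φ(0),φ(3)) = (4,5) ∈ E(G2) ✓
  (0,4) → (φ(0),φ(4)) = (0,4) ∈ E(G2) ✓
  (1,4) → (φ(1),φ(4)) = (0,1) ∈ E(G2) ✓
  (1,5) → (φ(1),φ(5)) = (1,2) ∈ E(G2) ✓
  (2,3) → (φ(2),φ(3)) = (3,5) ∈ E(G2) ✓
  (3,5) → (φ(3),φ(5)) = (2,5) ∈ E(G2) ✓
All 7 edges of G1 map to edges of G2, and |E(G1)| = |E(G2)| = 7, so φ is a bijection on edges as well as vertices. Hence G1 ≅ G2.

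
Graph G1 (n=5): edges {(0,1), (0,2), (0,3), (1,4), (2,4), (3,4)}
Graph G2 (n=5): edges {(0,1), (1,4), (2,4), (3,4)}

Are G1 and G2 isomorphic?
No, not isomorphic

The graphs are NOT isomorphic.

Counting edges: G1 has 6 edge(s); G2 has 4 edge(s).
Edge count is an isomorphism invariant (a bijection on vertices induces a bijection on edges), so differing edge counts rule out isomorphism.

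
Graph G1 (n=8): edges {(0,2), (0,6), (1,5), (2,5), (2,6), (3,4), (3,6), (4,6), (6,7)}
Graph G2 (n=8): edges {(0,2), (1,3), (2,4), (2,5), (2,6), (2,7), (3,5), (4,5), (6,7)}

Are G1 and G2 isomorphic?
Yes, isomorphic

The graphs are isomorphic.
One valid mapping φ: V(G1) → V(G2): 0→4, 1→1, 2→5, 3→7, 4→6, 5→3, 6→2, 7→0

Verify φ preserves adjacency — for each edge of G1, its image is an edge of G2:
  (0,2) → (φ(0),φ(2)) = (4,5) ∈ E(G2) ✓
  (0,6) → (φ(0),φ(6)) = (2,4) ∈ E(G2) ✓
  (1,5) → (φ(1),φ(5)) = (1,3) ∈ E(G2) ✓
  (2,5) → (φ(2),φ(5)) = (3,5) ∈ E(G2) ✓
  (2,6) → (φ(2),φ(6)) = (2,5) ∈ E(G2) ✓
  (3,4) → (φ(3),φ(4)) = (6,7) ∈ E(G2) ✓
  (3,6) → (φ(3),φ(6)) = (2,7) ∈ E(G2) ✓
  (4,6) → (φ(4),φ(6)) = (2,6) ∈ E(G2) ✓
  (6,7) → (φ(6),φ(7)) = (0,2) ∈ E(G2) ✓
All 9 edges of G1 map to edges of G2, and |E(G1)| = |E(G2)| = 9, so φ is a bijection on edges as well as vertices. Hence G1 ≅ G2.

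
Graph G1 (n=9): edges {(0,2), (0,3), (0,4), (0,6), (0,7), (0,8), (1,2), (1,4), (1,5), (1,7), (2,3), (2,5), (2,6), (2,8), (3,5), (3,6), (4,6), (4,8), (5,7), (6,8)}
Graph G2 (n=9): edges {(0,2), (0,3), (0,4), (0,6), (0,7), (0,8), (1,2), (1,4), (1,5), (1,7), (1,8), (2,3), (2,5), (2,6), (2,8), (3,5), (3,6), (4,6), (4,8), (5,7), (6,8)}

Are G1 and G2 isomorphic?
No, not isomorphic

The graphs are NOT isomorphic.

Counting edges: G1 has 20 edge(s); G2 has 21 edge(s).
Edge count is an isomorphism invariant (a bijection on vertices induces a bijection on edges), so differing edge counts rule out isomorphism.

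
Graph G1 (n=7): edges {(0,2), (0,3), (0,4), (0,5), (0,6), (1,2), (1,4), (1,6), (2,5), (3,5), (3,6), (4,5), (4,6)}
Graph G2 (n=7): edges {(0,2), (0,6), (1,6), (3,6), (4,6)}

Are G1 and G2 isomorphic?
No, not isomorphic

The graphs are NOT isomorphic.

Counting triangles (3-cliques): G1 has 6, G2 has 0.
Triangle count is an isomorphism invariant, so differing triangle counts rule out isomorphism.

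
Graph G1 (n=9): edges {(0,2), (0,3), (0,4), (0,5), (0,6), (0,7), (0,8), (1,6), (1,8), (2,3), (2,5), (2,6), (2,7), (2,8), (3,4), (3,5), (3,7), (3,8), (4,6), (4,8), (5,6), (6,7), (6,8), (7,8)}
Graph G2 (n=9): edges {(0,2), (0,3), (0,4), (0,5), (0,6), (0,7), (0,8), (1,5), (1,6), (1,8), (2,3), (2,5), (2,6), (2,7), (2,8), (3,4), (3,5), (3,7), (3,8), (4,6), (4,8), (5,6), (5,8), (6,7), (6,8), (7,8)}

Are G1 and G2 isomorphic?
No, not isomorphic

The graphs are NOT isomorphic.

Counting edges: G1 has 24 edge(s); G2 has 26 edge(s).
Edge count is an isomorphism invariant (a bijection on vertices induces a bijection on edges), so differing edge counts rule out isomorphism.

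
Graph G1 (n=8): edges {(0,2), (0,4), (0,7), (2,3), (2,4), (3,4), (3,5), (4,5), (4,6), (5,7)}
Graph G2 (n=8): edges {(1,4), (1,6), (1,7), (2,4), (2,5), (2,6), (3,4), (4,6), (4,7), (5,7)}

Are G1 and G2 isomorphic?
Yes, isomorphic

The graphs are isomorphic.
One valid mapping φ: V(G1) → V(G2): 0→2, 1→0, 2→6, 3→1, 4→4, 5→7, 6→3, 7→5

Verify φ preserves adjacency — for each edge of G1, its image is an edge of G2:
  (0,2) → (φ(0),φ(2)) = (2,6) ∈ E(G2) ✓
  (0,4) → (φ(0),φ(4)) = (2,4) ∈ E(G2) ✓
  (0,7) → (φ(0),φ(7)) = (2,5) ∈ E(G2) ✓
  (2,3) → (φ(2),φ(3)) = (1,6) ∈ E(G2) ✓
  (2,4) → (φ(2),φ(4)) = (4,6) ∈ E(G2) ✓
  (3,4) → (φ(3),φ(4)) = (1,4) ∈ E(G2) ✓
  (3,5) → (φ(3),φ(5)) = (1,7) ∈ E(G2) ✓
  (4,5) → (φ(4),φ(5)) = (4,7) ∈ E(G2) ✓
  (4,6) → (φ(4),φ(6)) = (3,4) ∈ E(G2) ✓
  (5,7) → (φ(5),φ(7)) = (5,7) ∈ E(G2) ✓
All 10 edges of G1 map to edges of G2, and |E(G1)| = |E(G2)| = 10, so φ is a bijection on edges as well as vertices. Hence G1 ≅ G2.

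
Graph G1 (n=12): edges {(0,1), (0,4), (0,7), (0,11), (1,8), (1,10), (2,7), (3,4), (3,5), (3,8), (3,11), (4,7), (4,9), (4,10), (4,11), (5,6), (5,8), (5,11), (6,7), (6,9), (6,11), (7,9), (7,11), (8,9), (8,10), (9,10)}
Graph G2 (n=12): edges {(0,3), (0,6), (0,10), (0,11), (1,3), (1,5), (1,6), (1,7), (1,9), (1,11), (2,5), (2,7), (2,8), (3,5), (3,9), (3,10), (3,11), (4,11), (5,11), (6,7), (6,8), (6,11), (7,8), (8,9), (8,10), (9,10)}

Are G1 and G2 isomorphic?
Yes, isomorphic

The graphs are isomorphic.
One valid mapping φ: V(G1) → V(G2): 0→5, 1→2, 2→4, 3→9, 4→1, 5→10, 6→0, 7→11, 8→8, 9→6, 10→7, 11→3

Verify φ preserves adjacency — for each edge of G1, its image is an edge of G2:
  (0,1) → (φ(0),φ(1)) = (2,5) ∈ E(G2) ✓
  (0,4) → (φ(0),φ(4)) = (1,5) ∈ E(G2) ✓
  (0,7) → (φ(0),φ(7)) = (5,11) ∈ E(G2) ✓
  (0,11) → (φ(0),φ(11)) = (3,5) ∈ E(G2) ✓
  (1,8) → (φ(1),φ(8)) = (2,8) ∈ E(G2) ✓
  (1,10) → (φ(1),φ(10)) = (2,7) ∈ E(G2) ✓
  (2,7) → (φ(2),φ(7)) = (4,11) ∈ E(G2) ✓
  (3,4) → (φ(3),φ(4)) = (1,9) ∈ E(G2) ✓
  (3,5) → (φ(3),φ(5)) = (9,10) ∈ E(G2) ✓
  (3,8) → (φ(3),φ(8)) = (8,9) ∈ E(G2) ✓
  (3,11) → (φ(3),φ(11)) = (3,9) ∈ E(G2) ✓
  (4,7) → (φ(4),φ(7)) = (1,11) ∈ E(G2) ✓
  (4,9) → (φ(4),φ(9)) = (1,6) ∈ E(G2) ✓
  (4,10) → (φ(4),φ(10)) = (1,7) ∈ E(G2) ✓
  (4,11) → (φ(4),φ(11)) = (1,3) ∈ E(G2) ✓
  (5,6) → (φ(5),φ(6)) = (0,10) ∈ E(G2) ✓
  (5,8) → (φ(5),φ(8)) = (8,10) ∈ E(G2) ✓
  (5,11) → (φ(5),φ(11)) = (3,10) ∈ E(G2) ✓
  (6,7) → (φ(6),φ(7)) = (0,11) ∈ E(G2) ✓
  (6,9) → (φ(6),φ(9)) = (0,6) ∈ E(G2) ✓
  (6,11) → (φ(6),φ(11)) = (0,3) ∈ E(G2) ✓
  (7,9) → (φ(7),φ(9)) = (6,11) ∈ E(G2) ✓
  (7,11) → (φ(7),φ(11)) = (3,11) ∈ E(G2) ✓
  (8,9) → (φ(8),φ(9)) = (6,8) ∈ E(G2) ✓
  (8,10) → (φ(8),φ(10)) = (7,8) ∈ E(G2) ✓
  (9,10) → (φ(9),φ(10)) = (6,7) ∈ E(G2) ✓
All 26 edges of G1 map to edges of G2, and |E(G1)| = |E(G2)| = 26, so φ is a bijection on edges as well as vertices. Hence G1 ≅ G2.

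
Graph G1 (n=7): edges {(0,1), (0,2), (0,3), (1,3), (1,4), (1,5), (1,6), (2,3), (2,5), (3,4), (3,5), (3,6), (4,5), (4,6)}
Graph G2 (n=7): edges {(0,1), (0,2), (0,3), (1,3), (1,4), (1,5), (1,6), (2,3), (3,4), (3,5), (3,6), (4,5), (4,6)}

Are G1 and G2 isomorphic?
No, not isomorphic

The graphs are NOT isomorphic.

Counting edges: G1 has 14 edge(s); G2 has 13 edge(s).
Edge count is an isomorphism invariant (a bijection on vertices induces a bijection on edges), so differing edge counts rule out isomorphism.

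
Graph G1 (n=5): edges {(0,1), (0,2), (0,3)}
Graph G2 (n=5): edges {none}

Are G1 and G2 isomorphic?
No, not isomorphic

The graphs are NOT isomorphic.

Connected components of G1: 2 component(s) with vertex sets [[4], [0, 1, 2, 3]], sizes [1, 4].
Connected components of G2: 5 component(s) with vertex sets [[0], [1], [2], [3], [4]], sizes [1, 1, 1, 1, 1].
The number of connected components (and the multiset of component sizes) is an isomorphism invariant — an isomorphism maps each component of G1 bijectively onto a component of G2. Since G1 has 2 component(s) and G2 has 5, they cannot be isomorphic.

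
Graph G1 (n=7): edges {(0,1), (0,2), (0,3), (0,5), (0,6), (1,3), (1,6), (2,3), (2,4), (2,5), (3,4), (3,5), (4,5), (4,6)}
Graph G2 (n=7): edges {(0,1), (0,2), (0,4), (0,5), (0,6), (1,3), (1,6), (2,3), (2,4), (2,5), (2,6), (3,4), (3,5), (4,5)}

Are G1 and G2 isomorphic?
Yes, isomorphic

The graphs are isomorphic.
One valid mapping φ: V(G1) → V(G2): 0→0, 1→6, 2→4, 3→2, 4→3, 5→5, 6→1

Verify φ preserves adjacency — for each edge of G1, its image is an edge of G2:
  (0,1) → (φ(0),φ(1)) = (0,6) ∈ E(G2) ✓
  (0,2) → (φ(0),φ(2)) = (0,4) ∈ E(G2) ✓
  (0,3) → (φ(0),φ(3)) = (0,2) ∈ E(G2) ✓
  (0,5) → (φ(0),φ(5)) = (0,5) ∈ E(G2) ✓
  (0,6) → (φ(0),φ(6)) = (0,1) ∈ E(G2) ✓
  (1,3) → (φ(1),φ(3)) = (2,6) ∈ E(G2) ✓
  (1,6) → (φ(1),φ(6)) = (1,6) ∈ E(G2) ✓
  (2,3) → (φ(2),φ(3)) = (2,4) ∈ E(G2) ✓
  (2,4) → (φ(2),φ(4)) = (3,4) ∈ E(G2) ✓
  (2,5) → (φ(2),φ(5)) = (4,5) ∈ E(G2) ✓
  (3,4) → (φ(3),φ(4)) = (2,3) ∈ E(G2) ✓
  (3,5) → (φ(3),φ(5)) = (2,5) ∈ E(G2) ✓
  (4,5) → (φ(4),φ(5)) = (3,5) ∈ E(G2) ✓
  (4,6) → (φ(4),φ(6)) = (1,3) ∈ E(G2) ✓
All 14 edges of G1 map to edges of G2, and |E(G1)| = |E(G2)| = 14, so φ is a bijection on edges as well as vertices. Hence G1 ≅ G2.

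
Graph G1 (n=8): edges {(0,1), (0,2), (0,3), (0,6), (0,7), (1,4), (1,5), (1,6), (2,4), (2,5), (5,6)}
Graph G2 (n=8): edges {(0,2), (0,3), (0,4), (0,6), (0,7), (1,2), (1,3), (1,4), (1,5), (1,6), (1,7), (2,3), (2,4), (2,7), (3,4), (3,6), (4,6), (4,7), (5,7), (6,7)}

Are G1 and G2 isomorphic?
No, not isomorphic

The graphs are NOT isomorphic.

Counting triangles (3-cliques): G1 has 2, G2 has 21.
Triangle count is an isomorphism invariant, so differing triangle counts rule out isomorphism.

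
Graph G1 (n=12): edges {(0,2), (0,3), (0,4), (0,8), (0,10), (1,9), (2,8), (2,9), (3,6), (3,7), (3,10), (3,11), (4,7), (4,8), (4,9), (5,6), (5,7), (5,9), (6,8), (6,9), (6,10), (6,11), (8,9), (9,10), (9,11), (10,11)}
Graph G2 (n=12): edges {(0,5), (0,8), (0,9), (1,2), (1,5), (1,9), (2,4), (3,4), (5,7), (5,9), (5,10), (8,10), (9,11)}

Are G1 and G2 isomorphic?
No, not isomorphic

The graphs are NOT isomorphic.

Connected components of G1: 1 component(s) with vertex sets [[0, 1, 2, 3, 4, 5, 6, 7, 8, 9, 10, 11]], sizes [12].
Connected components of G2: 2 component(s) with vertex sets [[6], [0, 1, 2, 3, 4, 5, 7, 8, 9, 10, 11]], sizes [1, 11].
The number of connected components (and the multiset of component sizes) is an isomorphism invariant — an isomorphism maps each component of G1 bijectively onto a component of G2. Since G1 has 1 component(s) and G2 has 2, they cannot be isomorphic.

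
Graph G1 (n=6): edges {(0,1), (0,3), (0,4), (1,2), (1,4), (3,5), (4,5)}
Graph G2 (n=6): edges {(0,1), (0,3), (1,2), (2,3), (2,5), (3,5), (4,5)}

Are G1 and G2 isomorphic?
Yes, isomorphic

The graphs are isomorphic.
One valid mapping φ: V(G1) → V(G2): 0→3, 1→5, 2→4, 3→0, 4→2, 5→1

Verify φ preserves adjacency — for each edge of G1, its image is an edge of G2:
  (0,1) → (φ(0),φ(1)) = (3,5) ∈ E(G2) ✓
  (0,3) → (φ(0),φ(3)) = (0,3) ∈ E(G2) ✓
  (0,4) → (φ(0),φ(4)) = (2,3) ∈ E(G2) ✓
  (1,2) → (φ(1),φ(2)) = (4,5) ∈ E(G2) ✓
  (1,4) → (φ(1),φ(4)) = (2,5) ∈ E(G2) ✓
  (3,5) → (φ(3),φ(5)) = (0,1) ∈ E(G2) ✓
  (4,5) → (φ(4),φ(5)) = (1,2) ∈ E(G2) ✓
All 7 edges of G1 map to edges of G2, and |E(G1)| = |E(G2)| = 7, so φ is a bijection on edges as well as vertices. Hence G1 ≅ G2.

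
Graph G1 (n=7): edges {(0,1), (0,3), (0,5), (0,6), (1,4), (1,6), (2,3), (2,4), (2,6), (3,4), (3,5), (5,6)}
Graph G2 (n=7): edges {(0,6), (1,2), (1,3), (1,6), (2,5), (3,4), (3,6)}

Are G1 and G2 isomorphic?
No, not isomorphic

The graphs are NOT isomorphic.

Degrees in G1: deg(0)=4, deg(1)=3, deg(2)=3, deg(3)=4, deg(4)=3, deg(5)=3, deg(6)=4.
Sorted degree sequence of G1: [4, 4, 4, 3, 3, 3, 3].
Degrees in G2: deg(0)=1, deg(1)=3, deg(2)=2, deg(3)=3, deg(4)=1, deg(5)=1, deg(6)=3.
Sorted degree sequence of G2: [3, 3, 3, 2, 1, 1, 1].
The (sorted) degree sequence is an isomorphism invariant, so since G1 and G2 have different degree sequences they cannot be isomorphic.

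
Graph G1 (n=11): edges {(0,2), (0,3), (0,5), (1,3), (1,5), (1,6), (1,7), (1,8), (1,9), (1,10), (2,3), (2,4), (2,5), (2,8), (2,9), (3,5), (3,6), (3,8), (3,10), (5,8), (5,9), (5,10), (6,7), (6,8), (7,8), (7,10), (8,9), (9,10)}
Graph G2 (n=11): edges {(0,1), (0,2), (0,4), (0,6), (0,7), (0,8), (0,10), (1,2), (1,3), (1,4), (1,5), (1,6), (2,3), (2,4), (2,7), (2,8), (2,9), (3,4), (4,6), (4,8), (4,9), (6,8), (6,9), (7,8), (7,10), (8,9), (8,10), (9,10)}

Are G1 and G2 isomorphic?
Yes, isomorphic

The graphs are isomorphic.
One valid mapping φ: V(G1) → V(G2): 0→3, 1→8, 2→1, 3→2, 4→5, 5→4, 6→7, 7→10, 8→0, 9→6, 10→9

Verify φ preserves adjacency — for each edge of G1, its image is an edge of G2:
  (0,2) → (φ(0),φ(2)) = (1,3) ∈ E(G2) ✓
  (0,3) → (φ(0),φ(3)) = (2,3) ∈ E(G2) ✓
  (0,5) → (φ(0),φ(5)) = (3,4) ∈ E(G2) ✓
  (1,3) → (φ(1),φ(3)) = (2,8) ∈ E(G2) ✓
  (1,5) → (φ(1),φ(5)) = (4,8) ∈ E(G2) ✓
  (1,6) → (φ(1),φ(6)) = (7,8) ∈ E(G2) ✓
  (1,7) → (φ(1),φ(7)) = (8,10) ∈ E(G2) ✓
  (1,8) → (φ(1),φ(8)) = (0,8) ∈ E(G2) ✓
  (1,9) → (φ(1),φ(9)) = (6,8) ∈ E(G2) ✓
  (1,10) → (φ(1),φ(10)) = (8,9) ∈ E(G2) ✓
  (2,3) → (φ(2),φ(3)) = (1,2) ∈ E(G2) ✓
  (2,4) → (φ(2),φ(4)) = (1,5) ∈ E(G2) ✓
  (2,5) → (φ(2),φ(5)) = (1,4) ∈ E(G2) ✓
  (2,8) → (φ(2),φ(8)) = (0,1) ∈ E(G2) ✓
  (2,9) → (φ(2),φ(9)) = (1,6) ∈ E(G2) ✓
  (3,5) → (φ(3),φ(5)) = (2,4) ∈ E(G2) ✓
  (3,6) → (φ(3),φ(6)) = (2,7) ∈ E(G2) ✓
  (3,8) → (φ(3),φ(8)) = (0,2) ∈ E(G2) ✓
  (3,10) → (φ(3),φ(10)) = (2,9) ∈ E(G2) ✓
  (5,8) → (φ(5),φ(8)) = (0,4) ∈ E(G2) ✓
  (5,9) → (φ(5),φ(9)) = (4,6) ∈ E(G2) ✓
  (5,10) → (φ(5),φ(10)) = (4,9) ∈ E(G2) ✓
  (6,7) → (φ(6),φ(7)) = (7,10) ∈ E(G2) ✓
  (6,8) → (φ(6),φ(8)) = (0,7) ∈ E(G2) ✓
  (7,8) → (φ(7),φ(8)) = (0,10) ∈ E(G2) ✓
  (7,10) → (φ(7),φ(10)) = (9,10) ∈ E(G2) ✓
  (8,9) → (φ(8),φ(9)) = (0,6) ∈ E(G2) ✓
  (9,10) → (φ(9),φ(10)) = (6,9) ∈ E(G2) ✓
All 28 edges of G1 map to edges of G2, and |E(G1)| = |E(G2)| = 28, so φ is a bijection on edges as well as vertices. Hence G1 ≅ G2.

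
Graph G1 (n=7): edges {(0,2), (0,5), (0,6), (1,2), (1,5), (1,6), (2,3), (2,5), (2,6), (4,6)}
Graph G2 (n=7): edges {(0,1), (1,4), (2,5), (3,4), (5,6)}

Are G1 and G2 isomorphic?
No, not isomorphic

The graphs are NOT isomorphic.

Degrees in G1: deg(0)=3, deg(1)=3, deg(2)=5, deg(3)=1, deg(4)=1, deg(5)=3, deg(6)=4.
Sorted degree sequence of G1: [5, 4, 3, 3, 3, 1, 1].
Degrees in G2: deg(0)=1, deg(1)=2, deg(2)=1, deg(3)=1, deg(4)=2, deg(5)=2, deg(6)=1.
Sorted degree sequence of G2: [2, 2, 2, 1, 1, 1, 1].
The (sorted) degree sequence is an isomorphism invariant, so since G1 and G2 have different degree sequences they cannot be isomorphic.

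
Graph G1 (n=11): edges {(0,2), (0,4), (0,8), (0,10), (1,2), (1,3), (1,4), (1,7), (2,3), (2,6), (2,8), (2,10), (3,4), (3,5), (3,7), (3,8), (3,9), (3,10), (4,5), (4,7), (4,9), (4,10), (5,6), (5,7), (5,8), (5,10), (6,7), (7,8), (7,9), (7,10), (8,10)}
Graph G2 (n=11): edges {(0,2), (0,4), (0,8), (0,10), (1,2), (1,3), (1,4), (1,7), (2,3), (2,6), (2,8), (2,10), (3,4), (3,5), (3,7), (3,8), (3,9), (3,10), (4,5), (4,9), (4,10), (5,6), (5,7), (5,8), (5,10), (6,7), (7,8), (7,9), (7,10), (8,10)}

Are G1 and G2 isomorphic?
No, not isomorphic

The graphs are NOT isomorphic.

Counting edges: G1 has 31 edge(s); G2 has 30 edge(s).
Edge count is an isomorphism invariant (a bijection on vertices induces a bijection on edges), so differing edge counts rule out isomorphism.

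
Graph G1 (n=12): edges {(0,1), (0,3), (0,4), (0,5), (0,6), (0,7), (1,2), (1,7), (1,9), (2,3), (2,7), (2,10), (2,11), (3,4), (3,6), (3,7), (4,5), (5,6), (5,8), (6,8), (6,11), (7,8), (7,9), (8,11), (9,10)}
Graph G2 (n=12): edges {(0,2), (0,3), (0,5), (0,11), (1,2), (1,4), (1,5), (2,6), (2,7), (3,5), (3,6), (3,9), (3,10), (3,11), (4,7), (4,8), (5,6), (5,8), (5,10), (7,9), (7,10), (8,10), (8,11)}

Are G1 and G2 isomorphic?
No, not isomorphic

The graphs are NOT isomorphic.

Counting triangles (3-cliques): G1 has 11, G2 has 5.
Triangle count is an isomorphism invariant, so differing triangle counts rule out isomorphism.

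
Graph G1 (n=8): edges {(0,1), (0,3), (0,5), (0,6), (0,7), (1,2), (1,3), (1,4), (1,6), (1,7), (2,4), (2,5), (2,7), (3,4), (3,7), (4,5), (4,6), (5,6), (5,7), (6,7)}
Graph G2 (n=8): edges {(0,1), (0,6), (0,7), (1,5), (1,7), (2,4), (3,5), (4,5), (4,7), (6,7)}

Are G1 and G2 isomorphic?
No, not isomorphic

The graphs are NOT isomorphic.

Counting triangles (3-cliques): G1 has 17, G2 has 2.
Triangle count is an isomorphism invariant, so differing triangle counts rule out isomorphism.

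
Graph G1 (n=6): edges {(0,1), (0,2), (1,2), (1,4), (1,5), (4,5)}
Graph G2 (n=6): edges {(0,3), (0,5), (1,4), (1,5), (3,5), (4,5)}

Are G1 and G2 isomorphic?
Yes, isomorphic

The graphs are isomorphic.
One valid mapping φ: V(G1) → V(G2): 0→4, 1→5, 2→1, 3→2, 4→3, 5→0

Verify φ preserves adjacency — for each edge of G1, its image is an edge of G2:
  (0,1) → (φ(0),φ(1)) = (4,5) ∈ E(G2) ✓
  (0,2) → (φ(0),φ(2)) = (1,4) ∈ E(G2) ✓
  (1,2) → (φ(1),φ(2)) = (1,5) ∈ E(G2) ✓
  (1,4) → (φ(1),φ(4)) = (3,5) ∈ E(G2) ✓
  (1,5) → (φ(1),φ(5)) = (0,5) ∈ E(G2) ✓
  (4,5) → (φ(4),φ(5)) = (0,3) ∈ E(G2) ✓
All 6 edges of G1 map to edges of G2, and |E(G1)| = |E(G2)| = 6, so φ is a bijection on edges as well as vertices. Hence G1 ≅ G2.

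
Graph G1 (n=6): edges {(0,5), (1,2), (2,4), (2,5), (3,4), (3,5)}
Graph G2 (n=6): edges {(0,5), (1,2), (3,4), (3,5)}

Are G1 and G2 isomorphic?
No, not isomorphic

The graphs are NOT isomorphic.

Counting edges: G1 has 6 edge(s); G2 has 4 edge(s).
Edge count is an isomorphism invariant (a bijection on vertices induces a bijection on edges), so differing edge counts rule out isomorphism.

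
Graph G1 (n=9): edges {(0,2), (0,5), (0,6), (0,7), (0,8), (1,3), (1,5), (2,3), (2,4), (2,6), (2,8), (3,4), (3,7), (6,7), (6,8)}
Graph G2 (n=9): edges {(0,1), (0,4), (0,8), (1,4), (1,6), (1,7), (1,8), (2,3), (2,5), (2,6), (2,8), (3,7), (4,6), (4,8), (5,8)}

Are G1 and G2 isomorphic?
Yes, isomorphic

The graphs are isomorphic.
One valid mapping φ: V(G1) → V(G2): 0→1, 1→3, 2→8, 3→2, 4→5, 5→7, 6→4, 7→6, 8→0

Verify φ preserves adjacency — for each edge of G1, its image is an edge of G2:
  (0,2) → (φ(0),φ(2)) = (1,8) ∈ E(G2) ✓
  (0,5) → (φ(0),φ(5)) = (1,7) ∈ E(G2) ✓
  (0,6) → (φ(0),φ(6)) = (1,4) ∈ E(G2) ✓
  (0,7) → (φ(0),φ(7)) = (1,6) ∈ E(G2) ✓
  (0,8) → (φ(0),φ(8)) = (0,1) ∈ E(G2) ✓
  (1,3) → (φ(1),φ(3)) = (2,3) ∈ E(G2) ✓
  (1,5) → (φ(1),φ(5)) = (3,7) ∈ E(G2) ✓
  (2,3) → (φ(2),φ(3)) = (2,8) ∈ E(G2) ✓
  (2,4) → (φ(2),φ(4)) = (5,8) ∈ E(G2) ✓
  (2,6) → (φ(2),φ(6)) = (4,8) ∈ E(G2) ✓
  (2,8) → (φ(2),φ(8)) = (0,8) ∈ E(G2) ✓
  (3,4) → (φ(3),φ(4)) = (2,5) ∈ E(G2) ✓
  (3,7) → (φ(3),φ(7)) = (2,6) ∈ E(G2) ✓
  (6,7) → (φ(6),φ(7)) = (4,6) ∈ E(G2) ✓
  (6,8) → (φ(6),φ(8)) = (0,4) ∈ E(G2) ✓
All 15 edges of G1 map to edges of G2, and |E(G1)| = |E(G2)| = 15, so φ is a bijection on edges as well as vertices. Hence G1 ≅ G2.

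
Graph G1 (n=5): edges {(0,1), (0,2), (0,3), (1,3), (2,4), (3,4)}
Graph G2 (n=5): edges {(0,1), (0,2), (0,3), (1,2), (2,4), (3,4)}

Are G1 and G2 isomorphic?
Yes, isomorphic

The graphs are isomorphic.
One valid mapping φ: V(G1) → V(G2): 0→0, 1→1, 2→3, 3→2, 4→4

Verify φ preserves adjacency — for each edge of G1, its image is an edge of G2:
  (0,1) → (φ(0),φ(1)) = (0,1) ∈ E(G2) ✓
  (0,2) → (φ(0),φ(2)) = (0,3) ∈ E(G2) ✓
  (0,3) → (φ(0),φ(3)) = (0,2) ∈ E(G2) ✓
  (1,3) → (φ(1),φ(3)) = (1,2) ∈ E(G2) ✓
  (2,4) → (φ(2),φ(4)) = (3,4) ∈ E(G2) ✓
  (3,4) → (φ(3),φ(4)) = (2,4) ∈ E(G2) ✓
All 6 edges of G1 map to edges of G2, and |E(G1)| = |E(G2)| = 6, so φ is a bijection on edges as well as vertices. Hence G1 ≅ G2.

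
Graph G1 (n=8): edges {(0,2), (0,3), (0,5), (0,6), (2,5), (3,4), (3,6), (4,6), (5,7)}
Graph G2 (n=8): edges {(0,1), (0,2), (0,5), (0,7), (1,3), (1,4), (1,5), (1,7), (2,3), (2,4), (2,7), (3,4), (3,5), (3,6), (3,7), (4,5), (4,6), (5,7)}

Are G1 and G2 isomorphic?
No, not isomorphic

The graphs are NOT isomorphic.

Degrees in G1: deg(0)=4, deg(1)=0, deg(2)=2, deg(3)=3, deg(4)=2, deg(5)=3, deg(6)=3, deg(7)=1.
Sorted degree sequence of G1: [4, 3, 3, 3, 2, 2, 1, 0].
Degrees in G2: deg(0)=4, deg(1)=5, deg(2)=4, deg(3)=6, deg(4)=5, deg(5)=5, deg(6)=2, deg(7)=5.
Sorted degree sequence of G2: [6, 5, 5, 5, 5, 4, 4, 2].
The (sorted) degree sequence is an isomorphism invariant, so since G1 and G2 have different degree sequences they cannot be isomorphic.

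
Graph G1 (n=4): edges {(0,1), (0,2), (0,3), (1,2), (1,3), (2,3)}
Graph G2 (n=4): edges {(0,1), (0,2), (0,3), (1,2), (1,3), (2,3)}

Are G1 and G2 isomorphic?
Yes, isomorphic

The graphs are isomorphic.
One valid mapping φ: V(G1) → V(G2): 0→3, 1→1, 2→2, 3→0

Verify φ preserves adjacency — for each edge of G1, its image is an edge of G2:
  (0,1) → (φ(0),φ(1)) = (1,3) ∈ E(G2) ✓
  (0,2) → (φ(0),φ(2)) = (2,3) ∈ E(G2) ✓
  (0,3) → (φ(0),φ(3)) = (0,3) ∈ E(G2) ✓
  (1,2) → (φ(1),φ(2)) = (1,2) ∈ E(G2) ✓
  (1,3) → (φ(1),φ(3)) = (0,1) ∈ E(G2) ✓
  (2,3) → (φ(2),φ(3)) = (0,2) ∈ E(G2) ✓
All 6 edges of G1 map to edges of G2, and |E(G1)| = |E(G2)| = 6, so φ is a bijection on edges as well as vertices. Hence G1 ≅ G2.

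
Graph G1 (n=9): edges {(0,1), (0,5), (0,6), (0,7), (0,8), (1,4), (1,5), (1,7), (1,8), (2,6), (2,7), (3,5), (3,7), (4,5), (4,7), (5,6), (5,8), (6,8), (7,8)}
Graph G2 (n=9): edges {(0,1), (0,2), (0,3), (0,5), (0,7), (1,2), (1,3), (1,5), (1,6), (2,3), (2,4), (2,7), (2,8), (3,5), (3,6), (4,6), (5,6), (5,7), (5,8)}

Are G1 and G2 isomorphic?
Yes, isomorphic

The graphs are isomorphic.
One valid mapping φ: V(G1) → V(G2): 0→3, 1→0, 2→4, 3→8, 4→7, 5→5, 6→6, 7→2, 8→1

Verify φ preserves adjacency — for each edge of G1, its image is an edge of G2:
  (0,1) → (φ(0),φ(1)) = (0,3) ∈ E(G2) ✓
  (0,5) → (φ(0),φ(5)) = (3,5) ∈ E(G2) ✓
  (0,6) → (φ(0),φ(6)) = (3,6) ∈ E(G2) ✓
  (0,7) → (φ(0),φ(7)) = (2,3) ∈ E(G2) ✓
  (0,8) → (φ(0),φ(8)) = (1,3) ∈ E(G2) ✓
  (1,4) → (φ(1),φ(4)) = (0,7) ∈ E(G2) ✓
  (1,5) → (φ(1),φ(5)) = (0,5) ∈ E(G2) ✓
  (1,7) → (φ(1),φ(7)) = (0,2) ∈ E(G2) ✓
  (1,8) → (φ(1),φ(8)) = (0,1) ∈ E(G2) ✓
  (2,6) → (φ(2),φ(6)) = (4,6) ∈ E(G2) ✓
  (2,7) → (φ(2),φ(7)) = (2,4) ∈ E(G2) ✓
  (3,5) → (φ(3),φ(5)) = (5,8) ∈ E(G2) ✓
  (3,7) → (φ(3),φ(7)) = (2,8) ∈ E(G2) ✓
  (4,5) → (φ(4),φ(5)) = (5,7) ∈ E(G2) ✓
  (4,7) → (φ(4),φ(7)) = (2,7) ∈ E(G2) ✓
  (5,6) → (φ(5),φ(6)) = (5,6) ∈ E(G2) ✓
  (5,8) → (φ(5),φ(8)) = (1,5) ∈ E(G2) ✓
  (6,8) → (φ(6),φ(8)) = (1,6) ∈ E(G2) ✓
  (7,8) → (φ(7),φ(8)) = (1,2) ∈ E(G2) ✓
All 19 edges of G1 map to edges of G2, and |E(G1)| = |E(G2)| = 19, so φ is a bijection on edges as well as vertices. Hence G1 ≅ G2.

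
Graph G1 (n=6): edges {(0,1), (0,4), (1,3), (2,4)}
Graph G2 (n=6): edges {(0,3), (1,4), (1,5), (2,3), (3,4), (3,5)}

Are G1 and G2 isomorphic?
No, not isomorphic

The graphs are NOT isomorphic.

Degrees in G1: deg(0)=2, deg(1)=2, deg(2)=1, deg(3)=1, deg(4)=2, deg(5)=0.
Sorted degree sequence of G1: [2, 2, 2, 1, 1, 0].
Degrees in G2: deg(0)=1, deg(1)=2, deg(2)=1, deg(3)=4, deg(4)=2, deg(5)=2.
Sorted degree sequence of G2: [4, 2, 2, 2, 1, 1].
The (sorted) degree sequence is an isomorphism invariant, so since G1 and G2 have different degree sequences they cannot be isomorphic.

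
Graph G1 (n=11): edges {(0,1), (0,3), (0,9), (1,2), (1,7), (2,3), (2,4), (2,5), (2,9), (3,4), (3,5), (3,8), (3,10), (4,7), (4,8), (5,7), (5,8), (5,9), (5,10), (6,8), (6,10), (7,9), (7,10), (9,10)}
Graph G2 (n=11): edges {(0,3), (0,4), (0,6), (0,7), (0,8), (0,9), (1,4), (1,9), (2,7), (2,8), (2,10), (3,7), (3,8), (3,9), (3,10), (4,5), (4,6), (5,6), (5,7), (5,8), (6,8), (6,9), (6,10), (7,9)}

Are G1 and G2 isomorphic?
Yes, isomorphic

The graphs are isomorphic.
One valid mapping φ: V(G1) → V(G2): 0→10, 1→2, 2→8, 3→6, 4→5, 5→0, 6→1, 7→7, 8→4, 9→3, 10→9

Verify φ preserves adjacency — for each edge of G1, its image is an edge of G2:
  (0,1) → (φ(0),φ(1)) = (2,10) ∈ E(G2) ✓
  (0,3) → (φ(0),φ(3)) = (6,10) ∈ E(G2) ✓
  (0,9) → (φ(0),φ(9)) = (3,10) ∈ E(G2) ✓
  (1,2) → (φ(1),φ(2)) = (2,8) ∈ E(G2) ✓
  (1,7) → (φ(1),φ(7)) = (2,7) ∈ E(G2) ✓
  (2,3) → (φ(2),φ(3)) = (6,8) ∈ E(G2) ✓
  (2,4) → (φ(2),φ(4)) = (5,8) ∈ E(G2) ✓
  (2,5) → (φ(2),φ(5)) = (0,8) ∈ E(G2) ✓
  (2,9) → (φ(2),φ(9)) = (3,8) ∈ E(G2) ✓
  (3,4) → (φ(3),φ(4)) = (5,6) ∈ E(G2) ✓
  (3,5) → (φ(3),φ(5)) = (0,6) ∈ E(G2) ✓
  (3,8) → (φ(3),φ(8)) = (4,6) ∈ E(G2) ✓
  (3,10) → (φ(3),φ(10)) = (6,9) ∈ E(G2) ✓
  (4,7) → (φ(4),φ(7)) = (5,7) ∈ E(G2) ✓
  (4,8) → (φ(4),φ(8)) = (4,5) ∈ E(G2) ✓
  (5,7) → (φ(5),φ(7)) = (0,7) ∈ E(G2) ✓
  (5,8) → (φ(5),φ(8)) = (0,4) ∈ E(G2) ✓
  (5,9) → (φ(5),φ(9)) = (0,3) ∈ E(G2) ✓
  (5,10) → (φ(5),φ(10)) = (0,9) ∈ E(G2) ✓
  (6,8) → (φ(6),φ(8)) = (1,4) ∈ E(G2) ✓
  (6,10) → (φ(6),φ(10)) = (1,9) ∈ E(G2) ✓
  (7,9) → (φ(7),φ(9)) = (3,7) ∈ E(G2) ✓
  (7,10) → (φ(7),φ(10)) = (7,9) ∈ E(G2) ✓
  (9,10) → (φ(9),φ(10)) = (3,9) ∈ E(G2) ✓
All 24 edges of G1 map to edges of G2, and |E(G1)| = |E(G2)| = 24, so φ is a bijection on edges as well as vertices. Hence G1 ≅ G2.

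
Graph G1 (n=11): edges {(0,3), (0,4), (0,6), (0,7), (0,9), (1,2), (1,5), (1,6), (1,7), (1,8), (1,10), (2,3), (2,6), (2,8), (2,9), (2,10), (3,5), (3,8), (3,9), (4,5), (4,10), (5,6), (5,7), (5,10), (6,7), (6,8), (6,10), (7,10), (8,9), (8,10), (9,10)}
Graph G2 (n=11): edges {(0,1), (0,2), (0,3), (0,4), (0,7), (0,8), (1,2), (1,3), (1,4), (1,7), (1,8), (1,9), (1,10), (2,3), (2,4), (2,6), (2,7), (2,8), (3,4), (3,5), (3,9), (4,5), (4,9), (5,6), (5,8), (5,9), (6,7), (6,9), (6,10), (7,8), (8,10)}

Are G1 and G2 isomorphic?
Yes, isomorphic

The graphs are isomorphic.
One valid mapping φ: V(G1) → V(G2): 0→6, 1→0, 2→4, 3→5, 4→10, 5→8, 6→2, 7→7, 8→3, 9→9, 10→1

Verify φ preserves adjacency — for each edge of G1, its image is an edge of G2:
  (0,3) → (φ(0),φ(3)) = (5,6) ∈ E(G2) ✓
  (0,4) → (φ(0),φ(4)) = (6,10) ∈ E(G2) ✓
  (0,6) → (φ(0),φ(6)) = (2,6) ∈ E(G2) ✓
  (0,7) → (φ(0),φ(7)) = (6,7) ∈ E(G2) ✓
  (0,9) → (φ(0),φ(9)) = (6,9) ∈ E(G2) ✓
  (1,2) → (φ(1),φ(2)) = (0,4) ∈ E(G2) ✓
  (1,5) → (φ(1),φ(5)) = (0,8) ∈ E(G2) ✓
  (1,6) → (φ(1),φ(6)) = (0,2) ∈ E(G2) ✓
  (1,7) → (φ(1),φ(7)) = (0,7) ∈ E(G2) ✓
  (1,8) → (φ(1),φ(8)) = (0,3) ∈ E(G2) ✓
  (1,10) → (φ(1),φ(10)) = (0,1) ∈ E(G2) ✓
  (2,3) → (φ(2),φ(3)) = (4,5) ∈ E(G2) ✓
  (2,6) → (φ(2),φ(6)) = (2,4) ∈ E(G2) ✓
  (2,8) → (φ(2),φ(8)) = (3,4) ∈ E(G2) ✓
  (2,9) → (φ(2),φ(9)) = (4,9) ∈ E(G2) ✓
  (2,10) → (φ(2),φ(10)) = (1,4) ∈ E(G2) ✓
  (3,5) → (φ(3),φ(5)) = (5,8) ∈ E(G2) ✓
  (3,8) → (φ(3),φ(8)) = (3,5) ∈ E(G2) ✓
  (3,9) → (φ(3),φ(9)) = (5,9) ∈ E(G2) ✓
  (4,5) → (φ(4),φ(5)) = (8,10) ∈ E(G2) ✓
  (4,10) → (φ(4),φ(10)) = (1,10) ∈ E(G2) ✓
  (5,6) → (φ(5),φ(6)) = (2,8) ∈ E(G2) ✓
  (5,7) → (φ(5),φ(7)) = (7,8) ∈ E(G2) ✓
  (5,10) → (φ(5),φ(10)) = (1,8) ∈ E(G2) ✓
  (6,7) → (φ(6),φ(7)) = (2,7) ∈ E(G2) ✓
  (6,8) → (φ(6),φ(8)) = (2,3) ∈ E(G2) ✓
  (6,10) → (φ(6),φ(10)) = (1,2) ∈ E(G2) ✓
  (7,10) → (φ(7),φ(10)) = (1,7) ∈ E(G2) ✓
  (8,9) → (φ(8),φ(9)) = (3,9) ∈ E(G2) ✓
  (8,10) → (φ(8),φ(10)) = (1,3) ∈ E(G2) ✓
  (9,10) → (φ(9),φ(10)) = (1,9) ∈ E(G2) ✓
All 31 edges of G1 map to edges of G2, and |E(G1)| = |E(G2)| = 31, so φ is a bijection on edges as well as vertices. Hence G1 ≅ G2.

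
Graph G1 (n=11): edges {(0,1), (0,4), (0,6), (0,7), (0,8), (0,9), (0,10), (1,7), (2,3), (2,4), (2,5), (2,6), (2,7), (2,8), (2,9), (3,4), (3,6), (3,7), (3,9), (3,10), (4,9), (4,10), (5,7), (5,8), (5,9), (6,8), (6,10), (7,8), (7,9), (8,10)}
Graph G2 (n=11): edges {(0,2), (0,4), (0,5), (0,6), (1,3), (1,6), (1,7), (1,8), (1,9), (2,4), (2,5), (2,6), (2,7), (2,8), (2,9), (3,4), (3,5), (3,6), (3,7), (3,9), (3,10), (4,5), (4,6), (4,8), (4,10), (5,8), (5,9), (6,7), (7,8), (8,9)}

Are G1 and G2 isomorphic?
Yes, isomorphic

The graphs are isomorphic.
One valid mapping φ: V(G1) → V(G2): 0→3, 1→10, 2→2, 3→8, 4→9, 5→0, 6→7, 7→4, 8→6, 9→5, 10→1

Verify φ preserves adjacency — for each edge of G1, its image is an edge of G2:
  (0,1) → (φ(0),φ(1)) = (3,10) ∈ E(G2) ✓
  (0,4) → (φ(0),φ(4)) = (3,9) ∈ E(G2) ✓
  (0,6) → (φ(0),φ(6)) = (3,7) ∈ E(G2) ✓
  (0,7) → (φ(0),φ(7)) = (3,4) ∈ E(G2) ✓
  (0,8) → (φ(0),φ(8)) = (3,6) ∈ E(G2) ✓
  (0,9) → (φ(0),φ(9)) = (3,5) ∈ E(G2) ✓
  (0,10) → (φ(0),φ(10)) = (1,3) ∈ E(G2) ✓
  (1,7) → (φ(1),φ(7)) = (4,10) ∈ E(G2) ✓
  (2,3) → (φ(2),φ(3)) = (2,8) ∈ E(G2) ✓
  (2,4) → (φ(2),φ(4)) = (2,9) ∈ E(G2) ✓
  (2,5) → (φ(2),φ(5)) = (0,2) ∈ E(G2) ✓
  (2,6) → (φ(2),φ(6)) = (2,7) ∈ E(G2) ✓
  (2,7) → (φ(2),φ(7)) = (2,4) ∈ E(G2) ✓
  (2,8) → (φ(2),φ(8)) = (2,6) ∈ E(G2) ✓
  (2,9) → (φ(2),φ(9)) = (2,5) ∈ E(G2) ✓
  (3,4) → (φ(3),φ(4)) = (8,9) ∈ E(G2) ✓
  (3,6) → (φ(3),φ(6)) = (7,8) ∈ E(G2) ✓
  (3,7) → (φ(3),φ(7)) = (4,8) ∈ E(G2) ✓
  (3,9) → (φ(3),φ(9)) = (5,8) ∈ E(G2) ✓
  (3,10) → (φ(3),φ(10)) = (1,8) ∈ E(G2) ✓
  (4,9) → (φ(4),φ(9)) = (5,9) ∈ E(G2) ✓
  (4,10) → (φ(4),φ(10)) = (1,9) ∈ E(G2) ✓
  (5,7) → (φ(5),φ(7)) = (0,4) ∈ E(G2) ✓
  (5,8) → (φ(5),φ(8)) = (0,6) ∈ E(G2) ✓
  (5,9) → (φ(5),φ(9)) = (0,5) ∈ E(G2) ✓
  (6,8) → (φ(6),φ(8)) = (6,7) ∈ E(G2) ✓
  (6,10) → (φ(6),φ(10)) = (1,7) ∈ E(G2) ✓
  (7,8) → (φ(7),φ(8)) = (4,6) ∈ E(G2) ✓
  (7,9) → (φ(7),φ(9)) = (4,5) ∈ E(G2) ✓
  (8,10) → (φ(8),φ(10)) = (1,6) ∈ E(G2) ✓
All 30 edges of G1 map to edges of G2, and |E(G1)| = |E(G2)| = 30, so φ is a bijection on edges as well as vertices. Hence G1 ≅ G2.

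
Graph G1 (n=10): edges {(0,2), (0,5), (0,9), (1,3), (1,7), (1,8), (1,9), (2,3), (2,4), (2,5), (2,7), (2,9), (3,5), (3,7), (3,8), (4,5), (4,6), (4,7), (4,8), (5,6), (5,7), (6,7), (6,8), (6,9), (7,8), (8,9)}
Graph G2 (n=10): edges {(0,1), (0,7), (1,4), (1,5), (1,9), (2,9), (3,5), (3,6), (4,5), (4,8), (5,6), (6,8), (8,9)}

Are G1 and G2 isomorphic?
No, not isomorphic

The graphs are NOT isomorphic.

Degrees in G1: deg(0)=3, deg(1)=4, deg(2)=6, deg(3)=5, deg(4)=5, deg(5)=6, deg(6)=5, deg(7)=7, deg(8)=6, deg(9)=5.
Sorted degree sequence of G1: [7, 6, 6, 6, 5, 5, 5, 5, 4, 3].
Degrees in G2: deg(0)=2, deg(1)=4, deg(2)=1, deg(3)=2, deg(4)=3, deg(5)=4, deg(6)=3, deg(7)=1, deg(8)=3, deg(9)=3.
Sorted degree sequence of G2: [4, 4, 3, 3, 3, 3, 2, 2, 1, 1].
The (sorted) degree sequence is an isomorphism invariant, so since G1 and G2 have different degree sequences they cannot be isomorphic.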